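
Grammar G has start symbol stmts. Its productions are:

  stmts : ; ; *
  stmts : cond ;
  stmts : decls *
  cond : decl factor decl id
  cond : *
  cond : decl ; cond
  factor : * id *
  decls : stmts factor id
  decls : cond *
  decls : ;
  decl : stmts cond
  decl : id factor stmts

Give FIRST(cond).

{ *, ;, id }

From cond : decl factor decl id: add FIRST(decl) = { *, ;, id }.
cond : * contributes {*}.
From cond : decl ; cond: add FIRST(decl) = { *, ;, id }.
Union: FIRST(cond) = { *, ;, id }.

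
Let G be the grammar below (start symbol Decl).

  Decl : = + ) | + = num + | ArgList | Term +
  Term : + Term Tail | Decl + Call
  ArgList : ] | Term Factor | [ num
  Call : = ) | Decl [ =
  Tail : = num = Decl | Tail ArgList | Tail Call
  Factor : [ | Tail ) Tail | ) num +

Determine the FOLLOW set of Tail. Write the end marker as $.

{ $, ), +, =, [, ] }

In Term : + Term Tail: Tail is at the end, add FOLLOW(Term) = { ), +, =, [ }.
In Tail : Tail ArgList: add FIRST(ArgList) = { +, =, [, ] }.
In Tail : Tail Call: add FIRST(Call) = { +, =, [, ] }.
In Factor : Tail ) Tail: add FIRST() Tail) = { ) }.
In Factor : Tail ) Tail: Tail is at the end, add FOLLOW(Factor) = { $, ), +, =, [, ] }.
Union: FOLLOW(Tail) = { $, ), +, =, [, ] }.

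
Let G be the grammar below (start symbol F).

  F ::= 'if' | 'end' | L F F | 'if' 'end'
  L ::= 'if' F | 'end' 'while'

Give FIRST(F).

F ::= 'if' contributes {'if'}.
F ::= 'end' contributes {'end'}.
From F ::= L F F: add FIRST(L) = { 'end', 'if' }.
F ::= 'if' 'end' contributes {'if'}.
Union: FIRST(F) = { 'end', 'if' }.

{ 'end', 'if' }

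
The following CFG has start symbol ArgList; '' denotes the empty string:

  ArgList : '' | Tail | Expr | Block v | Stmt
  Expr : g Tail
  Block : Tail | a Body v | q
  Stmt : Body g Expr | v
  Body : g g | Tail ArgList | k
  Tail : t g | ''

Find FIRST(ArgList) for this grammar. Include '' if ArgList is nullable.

ArgList : '' contributes ''.
From ArgList : Tail: add FIRST(Tail) = { t, '' } (including '' since Tail is nullable).
From ArgList : Expr: add FIRST(Expr) = { g }.
From ArgList : Block v: Block nullable, take FIRST(Block) ∪ {v} = { a, q, t, v }.
From ArgList : Stmt: add FIRST(Stmt) = { a, g, k, q, t, v }.
Union: FIRST(ArgList) = { a, g, k, q, t, v, '' }.

{ a, g, k, q, t, v, '' }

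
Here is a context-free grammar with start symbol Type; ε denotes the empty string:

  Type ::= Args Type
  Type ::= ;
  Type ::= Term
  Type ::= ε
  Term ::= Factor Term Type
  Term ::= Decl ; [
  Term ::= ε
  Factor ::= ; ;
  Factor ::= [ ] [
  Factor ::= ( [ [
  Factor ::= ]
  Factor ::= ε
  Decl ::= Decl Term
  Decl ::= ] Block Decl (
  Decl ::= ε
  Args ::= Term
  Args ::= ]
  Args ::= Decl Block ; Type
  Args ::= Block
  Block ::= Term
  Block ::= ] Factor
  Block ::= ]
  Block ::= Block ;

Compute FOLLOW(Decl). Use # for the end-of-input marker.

In Term ::= Decl ; [: add FIRST(; [) = { ; }.
In Decl ::= Decl Term: add FIRST(Term)\{ε} = { (, ;, [, ] }.
  Since Term is nullable, also add FOLLOW(Decl) = { (, ;, [, ] }.
In Decl ::= ] Block Decl (: add FIRST(() = { ( }.
In Args ::= Decl Block ; Type: add FIRST(Block ; Type) = { (, ;, [, ] }.
Union: FOLLOW(Decl) = { (, ;, [, ] }.

{ (, ;, [, ] }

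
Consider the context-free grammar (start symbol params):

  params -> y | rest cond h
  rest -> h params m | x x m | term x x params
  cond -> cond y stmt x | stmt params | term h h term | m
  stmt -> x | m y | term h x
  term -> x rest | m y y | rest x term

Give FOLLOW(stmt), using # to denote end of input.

In cond -> cond y stmt x: add FIRST(x) = { x }.
In cond -> stmt params: add FIRST(params) = { h, m, x, y }.
Union: FOLLOW(stmt) = { h, m, x, y }.

{ h, m, x, y }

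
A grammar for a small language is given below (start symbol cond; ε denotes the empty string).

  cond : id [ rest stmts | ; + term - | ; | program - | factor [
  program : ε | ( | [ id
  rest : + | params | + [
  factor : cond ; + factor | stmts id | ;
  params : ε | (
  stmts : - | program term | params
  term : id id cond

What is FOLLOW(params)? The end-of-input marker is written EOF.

{ EOF, (, -, ;, [, id }

In rest : params: params is at the end, add FOLLOW(rest) = { EOF, (, -, ;, [, id }.
In stmts : params: params is at the end, add FOLLOW(stmts) = { EOF, -, ;, id }.
Union: FOLLOW(params) = { EOF, (, -, ;, [, id }.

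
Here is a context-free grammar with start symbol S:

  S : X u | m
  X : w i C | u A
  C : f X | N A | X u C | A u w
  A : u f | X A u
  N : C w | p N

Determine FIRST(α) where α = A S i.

Add FIRST(A) = { u, w }; A is not nullable, stop.

{ u, w }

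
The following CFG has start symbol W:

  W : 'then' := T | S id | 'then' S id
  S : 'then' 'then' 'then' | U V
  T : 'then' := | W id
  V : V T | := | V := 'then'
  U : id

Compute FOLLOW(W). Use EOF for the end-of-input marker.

W is the start symbol, so EOF ∈ FOLLOW(W).
In T : W id: add FIRST(id) = { id }.
Union: FOLLOW(W) = { EOF, id }.

{ EOF, id }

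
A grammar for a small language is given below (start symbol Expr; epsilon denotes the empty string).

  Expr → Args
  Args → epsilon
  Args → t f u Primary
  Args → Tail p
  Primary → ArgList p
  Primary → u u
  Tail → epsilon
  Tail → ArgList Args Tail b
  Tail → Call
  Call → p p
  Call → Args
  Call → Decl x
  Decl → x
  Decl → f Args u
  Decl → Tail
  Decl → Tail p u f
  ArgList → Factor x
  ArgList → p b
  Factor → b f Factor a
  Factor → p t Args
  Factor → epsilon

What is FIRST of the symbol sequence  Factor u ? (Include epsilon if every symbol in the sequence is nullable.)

{ b, p, u }

Add FIRST(Factor)\{epsilon} = { b, p }; Factor is nullable, continue.
u is a terminal; add {u} and stop.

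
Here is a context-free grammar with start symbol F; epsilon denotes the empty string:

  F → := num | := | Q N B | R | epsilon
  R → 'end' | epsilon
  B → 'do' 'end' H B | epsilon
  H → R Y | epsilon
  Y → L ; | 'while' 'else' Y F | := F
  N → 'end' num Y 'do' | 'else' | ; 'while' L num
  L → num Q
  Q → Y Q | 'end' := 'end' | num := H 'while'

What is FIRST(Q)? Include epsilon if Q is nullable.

From Q → Y Q: add FIRST(Y) = { 'while', :=, num }.
Q → 'end' := 'end' contributes {'end'}.
Q → num := H 'while' contributes {num}.
Union: FIRST(Q) = { 'end', 'while', :=, num }.

{ 'end', 'while', :=, num }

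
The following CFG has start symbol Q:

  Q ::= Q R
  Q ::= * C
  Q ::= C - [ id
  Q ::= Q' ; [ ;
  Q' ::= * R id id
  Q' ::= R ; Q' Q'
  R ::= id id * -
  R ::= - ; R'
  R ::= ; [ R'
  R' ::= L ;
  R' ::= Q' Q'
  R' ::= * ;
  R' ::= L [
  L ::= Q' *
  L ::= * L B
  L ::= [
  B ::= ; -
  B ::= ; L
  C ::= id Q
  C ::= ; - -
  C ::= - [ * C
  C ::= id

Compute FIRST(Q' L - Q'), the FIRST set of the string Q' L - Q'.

Add FIRST(Q') = { *, -, ;, id }; Q' is not nullable, stop.

{ *, -, ;, id }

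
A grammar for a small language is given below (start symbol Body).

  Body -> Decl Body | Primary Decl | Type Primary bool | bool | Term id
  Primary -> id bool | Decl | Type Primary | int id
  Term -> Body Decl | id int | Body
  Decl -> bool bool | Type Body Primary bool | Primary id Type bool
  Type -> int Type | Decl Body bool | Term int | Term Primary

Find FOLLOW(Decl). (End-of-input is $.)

{ $, bool, id, int }

In Body -> Decl Body: add FIRST(Body) = { bool, id, int }.
In Body -> Primary Decl: Decl is at the end, add FOLLOW(Body) = { $, bool, id, int }.
In Primary -> Decl: Decl is at the end, add FOLLOW(Primary) = { bool, id, int }.
In Term -> Body Decl: Decl is at the end, add FOLLOW(Term) = { bool, id, int }.
In Type -> Decl Body bool: add FIRST(Body bool) = { bool, id, int }.
Union: FOLLOW(Decl) = { $, bool, id, int }.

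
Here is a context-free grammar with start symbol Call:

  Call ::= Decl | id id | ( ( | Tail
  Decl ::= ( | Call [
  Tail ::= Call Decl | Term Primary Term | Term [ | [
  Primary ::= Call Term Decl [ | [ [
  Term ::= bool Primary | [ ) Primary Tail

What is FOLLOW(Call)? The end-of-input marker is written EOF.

Call is the start symbol, so EOF ∈ FOLLOW(Call).
In Decl ::= Call [: add FIRST([) = { [ }.
In Tail ::= Call Decl: add FIRST(Decl) = { (, [, bool, id }.
In Primary ::= Call Term Decl [: add FIRST(Term Decl [) = { [, bool }.
Union: FOLLOW(Call) = { EOF, (, [, bool, id }.

{ EOF, (, [, bool, id }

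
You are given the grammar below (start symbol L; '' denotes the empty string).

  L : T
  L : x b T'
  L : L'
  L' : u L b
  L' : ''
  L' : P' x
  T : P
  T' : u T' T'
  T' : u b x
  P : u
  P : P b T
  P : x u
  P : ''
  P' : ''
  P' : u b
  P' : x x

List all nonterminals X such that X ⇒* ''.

{ L, L', P, P', T }

Directly nullable (have an ''-production): L', P, P'.
L : T with every symbol nullable, so L is nullable.
T : P with every symbol nullable, so T is nullable.
No other nonterminal has a production whose RHS symbols are all nullable.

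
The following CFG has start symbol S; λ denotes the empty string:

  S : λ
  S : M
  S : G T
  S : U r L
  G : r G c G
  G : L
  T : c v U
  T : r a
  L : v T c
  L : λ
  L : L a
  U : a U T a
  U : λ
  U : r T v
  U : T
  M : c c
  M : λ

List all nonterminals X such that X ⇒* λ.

{ G, L, M, S, U }

Directly nullable (have an λ-production): S, L, U, M.
G : L with every symbol nullable, so G is nullable.
No other nonterminal has a production whose RHS symbols are all nullable.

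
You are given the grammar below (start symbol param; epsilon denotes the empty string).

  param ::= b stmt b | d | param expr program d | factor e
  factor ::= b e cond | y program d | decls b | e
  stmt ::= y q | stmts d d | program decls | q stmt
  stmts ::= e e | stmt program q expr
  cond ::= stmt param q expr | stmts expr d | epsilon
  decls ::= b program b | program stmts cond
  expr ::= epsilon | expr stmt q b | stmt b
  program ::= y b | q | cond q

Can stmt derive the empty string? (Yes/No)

No

Nullable nonterminals: cond, expr.
No production of stmt has an RHS whose symbols are all nullable, so stmt is not nullable.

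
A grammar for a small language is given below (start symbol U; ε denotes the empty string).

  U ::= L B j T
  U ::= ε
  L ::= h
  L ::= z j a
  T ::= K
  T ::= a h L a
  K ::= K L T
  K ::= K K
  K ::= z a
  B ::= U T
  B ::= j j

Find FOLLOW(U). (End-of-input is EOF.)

{ EOF, a, z }

U is the start symbol, so EOF ∈ FOLLOW(U).
In B ::= U T: add FIRST(T) = { a, z }.
Union: FOLLOW(U) = { EOF, a, z }.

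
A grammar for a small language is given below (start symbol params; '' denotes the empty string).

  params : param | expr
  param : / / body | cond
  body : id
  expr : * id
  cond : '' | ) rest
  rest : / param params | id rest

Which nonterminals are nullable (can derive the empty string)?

{ cond, param, params }

Directly nullable (have an ''-production): cond.
params : param with every symbol nullable, so params is nullable.
param : cond with every symbol nullable, so param is nullable.
No other nonterminal has a production whose RHS symbols are all nullable.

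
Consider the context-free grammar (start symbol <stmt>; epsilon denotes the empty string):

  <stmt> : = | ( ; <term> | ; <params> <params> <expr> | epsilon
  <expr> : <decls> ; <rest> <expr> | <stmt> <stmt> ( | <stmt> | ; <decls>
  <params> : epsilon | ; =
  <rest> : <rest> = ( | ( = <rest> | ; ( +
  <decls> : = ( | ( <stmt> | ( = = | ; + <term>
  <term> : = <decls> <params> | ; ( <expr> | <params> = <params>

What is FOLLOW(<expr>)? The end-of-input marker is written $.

{ $, (, ;, = }

In <stmt> : ; <params> <params> <expr>: <expr> is at the end, add FOLLOW(<stmt>) = { $, (, ;, = }.
In <expr> : <decls> ; <rest> <expr>: <expr> is at the end, add FOLLOW(<expr>) = { $, (, ;, = }.
In <term> : ; ( <expr>: <expr> is at the end, add FOLLOW(<term>) = { $, (, ;, = }.
Union: FOLLOW(<expr>) = { $, (, ;, = }.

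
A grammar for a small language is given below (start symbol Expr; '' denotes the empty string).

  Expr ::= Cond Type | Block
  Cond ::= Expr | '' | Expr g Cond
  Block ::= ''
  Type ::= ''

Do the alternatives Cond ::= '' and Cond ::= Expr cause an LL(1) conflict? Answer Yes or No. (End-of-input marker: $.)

Yes

FIRST('') = { '' } and FIRST(Expr) = { g, '' }.
Both alternatives are nullable, violating the LL(1) condition.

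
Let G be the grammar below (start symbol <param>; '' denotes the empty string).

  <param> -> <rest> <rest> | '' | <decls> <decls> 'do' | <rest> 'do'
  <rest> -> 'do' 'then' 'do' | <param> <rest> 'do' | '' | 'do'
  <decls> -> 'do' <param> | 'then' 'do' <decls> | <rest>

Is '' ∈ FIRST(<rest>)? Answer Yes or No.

Yes

<rest> has an ''-production, so <rest> ⇒ ''.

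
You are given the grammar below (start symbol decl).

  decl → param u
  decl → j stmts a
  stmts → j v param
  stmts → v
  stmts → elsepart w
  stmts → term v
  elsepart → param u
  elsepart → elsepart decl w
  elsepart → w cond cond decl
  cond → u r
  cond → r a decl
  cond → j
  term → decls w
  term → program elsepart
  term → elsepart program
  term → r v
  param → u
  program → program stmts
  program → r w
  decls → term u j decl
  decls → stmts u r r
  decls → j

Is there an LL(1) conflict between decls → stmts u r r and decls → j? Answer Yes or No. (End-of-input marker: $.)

Yes

FIRST(stmts u r r) = { j, r, u, v, w } and FIRST(j) = { j }.
Both contain j, so the two alternatives are not disjoint — LL(1) conflict.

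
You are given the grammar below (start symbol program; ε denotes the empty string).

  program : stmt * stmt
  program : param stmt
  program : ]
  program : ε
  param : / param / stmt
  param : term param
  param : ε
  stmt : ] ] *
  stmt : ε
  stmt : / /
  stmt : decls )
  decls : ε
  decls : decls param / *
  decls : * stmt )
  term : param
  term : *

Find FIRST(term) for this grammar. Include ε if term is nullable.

From term : param: add FIRST(param) = { *, /, ε } (including ε since param is nullable).
term : * contributes {*}.
Union: FIRST(term) = { *, /, ε }.

{ *, /, ε }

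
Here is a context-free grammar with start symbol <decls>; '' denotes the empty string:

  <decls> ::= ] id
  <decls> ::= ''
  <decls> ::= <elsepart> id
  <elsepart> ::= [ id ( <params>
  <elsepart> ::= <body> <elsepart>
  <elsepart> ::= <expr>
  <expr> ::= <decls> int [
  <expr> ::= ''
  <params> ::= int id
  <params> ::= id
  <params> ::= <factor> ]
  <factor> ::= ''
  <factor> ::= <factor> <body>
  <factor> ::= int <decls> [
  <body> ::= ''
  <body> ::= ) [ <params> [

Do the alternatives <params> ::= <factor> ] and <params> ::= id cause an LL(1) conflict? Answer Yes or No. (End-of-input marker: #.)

No

FIRST(<factor> ]) = { ), ], int } and FIRST(id) = { id }.
The FIRST sets are disjoint and neither alternative is nullable — no conflict.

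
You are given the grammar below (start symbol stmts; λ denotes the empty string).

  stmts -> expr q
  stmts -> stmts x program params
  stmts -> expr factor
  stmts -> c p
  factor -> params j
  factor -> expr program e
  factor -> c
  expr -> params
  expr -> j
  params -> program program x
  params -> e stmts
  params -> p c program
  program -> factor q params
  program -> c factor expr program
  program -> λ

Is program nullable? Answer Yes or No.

program has an λ-production, so program ⇒ λ.

Yes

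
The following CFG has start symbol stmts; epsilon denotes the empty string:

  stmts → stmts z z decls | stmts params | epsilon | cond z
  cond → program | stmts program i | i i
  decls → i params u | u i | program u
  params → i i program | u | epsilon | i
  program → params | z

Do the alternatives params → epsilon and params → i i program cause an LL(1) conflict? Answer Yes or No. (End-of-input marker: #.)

Yes

FIRST(epsilon) = { epsilon } and FIRST(i i program) = { i }.
The first alternative is nullable and FOLLOW(params) = { #, i, u, z } shares i with FIRST of the second — conflict.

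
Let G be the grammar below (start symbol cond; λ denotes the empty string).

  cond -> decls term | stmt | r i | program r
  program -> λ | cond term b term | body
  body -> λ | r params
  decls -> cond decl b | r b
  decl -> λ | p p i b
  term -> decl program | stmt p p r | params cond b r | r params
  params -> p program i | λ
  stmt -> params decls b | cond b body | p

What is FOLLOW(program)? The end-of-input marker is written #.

In cond -> program r: add FIRST(r) = { r }.
In term -> decl program: program is at the end, add FOLLOW(term) = { #, b, i, p, r }.
In params -> p program i: add FIRST(i) = { i }.
Union: FOLLOW(program) = { #, b, i, p, r }.

{ #, b, i, p, r }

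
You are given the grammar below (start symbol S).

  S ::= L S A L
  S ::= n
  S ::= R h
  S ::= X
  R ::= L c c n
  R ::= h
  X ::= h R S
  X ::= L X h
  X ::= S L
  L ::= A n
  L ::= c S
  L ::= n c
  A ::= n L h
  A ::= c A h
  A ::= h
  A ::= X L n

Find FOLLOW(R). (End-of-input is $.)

{ c, h, n }

In S ::= R h: add FIRST(h) = { h }.
In X ::= h R S: add FIRST(S) = { c, h, n }.
Union: FOLLOW(R) = { c, h, n }.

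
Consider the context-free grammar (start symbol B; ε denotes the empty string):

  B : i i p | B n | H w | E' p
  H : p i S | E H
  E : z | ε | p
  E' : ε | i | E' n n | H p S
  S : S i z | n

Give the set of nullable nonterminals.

Directly nullable (have an ε-production): E, E'.
No other nonterminal has a production whose RHS symbols are all nullable.

{ E, E' }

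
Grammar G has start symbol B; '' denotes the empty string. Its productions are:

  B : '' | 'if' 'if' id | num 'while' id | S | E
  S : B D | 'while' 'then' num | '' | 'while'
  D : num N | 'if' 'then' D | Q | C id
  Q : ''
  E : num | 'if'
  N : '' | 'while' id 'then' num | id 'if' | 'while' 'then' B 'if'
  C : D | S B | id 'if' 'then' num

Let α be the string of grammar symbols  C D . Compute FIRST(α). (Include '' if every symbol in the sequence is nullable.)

{ 'if', 'while', id, num, '' }

Add FIRST(C)\{''} = { 'if', 'while', id, num }; C is nullable, continue.
Add FIRST(D)\{''} = { 'if', 'while', id, num }; D is nullable, continue.
Every symbol is nullable, so include ''.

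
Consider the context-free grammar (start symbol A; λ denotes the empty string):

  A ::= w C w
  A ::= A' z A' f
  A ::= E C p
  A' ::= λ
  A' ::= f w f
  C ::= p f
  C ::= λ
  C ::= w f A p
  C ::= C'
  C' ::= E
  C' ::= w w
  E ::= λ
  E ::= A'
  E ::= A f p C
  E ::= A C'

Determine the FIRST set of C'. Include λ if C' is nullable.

{ f, p, w, z, λ }

From C' ::= E: add FIRST(E) = { f, p, w, z, λ } (including λ since E is nullable).
C' ::= w w contributes {w}.
Union: FIRST(C') = { f, p, w, z, λ }.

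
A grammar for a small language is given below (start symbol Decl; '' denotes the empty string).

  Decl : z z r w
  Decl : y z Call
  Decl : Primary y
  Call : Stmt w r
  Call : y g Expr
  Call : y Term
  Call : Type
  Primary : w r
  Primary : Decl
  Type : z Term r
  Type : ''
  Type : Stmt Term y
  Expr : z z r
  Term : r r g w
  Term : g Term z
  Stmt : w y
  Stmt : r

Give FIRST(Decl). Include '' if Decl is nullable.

{ w, y, z }

Decl : z z r w contributes {z}.
Decl : y z Call contributes {y}.
From Decl : Primary y: add FIRST(Primary) = { w, y, z }.
Union: FIRST(Decl) = { w, y, z }.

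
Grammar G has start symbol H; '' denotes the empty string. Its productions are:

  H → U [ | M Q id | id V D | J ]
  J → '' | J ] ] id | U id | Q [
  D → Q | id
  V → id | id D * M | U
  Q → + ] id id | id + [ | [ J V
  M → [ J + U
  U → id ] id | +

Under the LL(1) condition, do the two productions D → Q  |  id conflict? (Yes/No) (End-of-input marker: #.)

Yes

FIRST(Q) = { +, [, id } and FIRST(id) = { id }.
Both contain id, so the two alternatives are not disjoint — LL(1) conflict.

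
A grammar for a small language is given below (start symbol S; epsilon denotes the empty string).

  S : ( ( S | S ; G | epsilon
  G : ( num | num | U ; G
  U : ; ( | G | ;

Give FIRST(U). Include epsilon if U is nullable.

U : ; ( contributes {;}.
From U : G: add FIRST(G) = { (, ;, num }.
U : ; contributes {;}.
Union: FIRST(U) = { (, ;, num }.

{ (, ;, num }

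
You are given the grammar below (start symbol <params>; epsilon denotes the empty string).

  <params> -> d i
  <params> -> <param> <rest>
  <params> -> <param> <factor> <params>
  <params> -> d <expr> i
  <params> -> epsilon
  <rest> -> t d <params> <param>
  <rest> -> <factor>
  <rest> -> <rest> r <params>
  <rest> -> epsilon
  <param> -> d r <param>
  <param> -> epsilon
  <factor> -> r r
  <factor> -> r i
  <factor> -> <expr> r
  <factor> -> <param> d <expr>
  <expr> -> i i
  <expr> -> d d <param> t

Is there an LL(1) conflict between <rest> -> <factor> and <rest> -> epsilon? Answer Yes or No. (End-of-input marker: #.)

FIRST(<factor>) = { d, i, r } and FIRST(epsilon) = { epsilon }.
The second alternative is nullable and FOLLOW(<rest>) = { #, d, r } shares d with FIRST of the first — conflict.

Yes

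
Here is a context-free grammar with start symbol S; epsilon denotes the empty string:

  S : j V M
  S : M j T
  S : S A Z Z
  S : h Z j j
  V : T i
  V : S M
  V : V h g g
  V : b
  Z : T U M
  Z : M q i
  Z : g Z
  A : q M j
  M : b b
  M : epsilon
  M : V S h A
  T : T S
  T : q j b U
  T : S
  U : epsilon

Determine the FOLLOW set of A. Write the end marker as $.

{ $, b, g, h, i, j, q }

In S : S A Z Z: add FIRST(Z Z) = { b, g, h, j, q }.
In M : V S h A: A is at the end, add FOLLOW(M) = { $, b, g, h, i, j, q }.
Union: FOLLOW(A) = { $, b, g, h, i, j, q }.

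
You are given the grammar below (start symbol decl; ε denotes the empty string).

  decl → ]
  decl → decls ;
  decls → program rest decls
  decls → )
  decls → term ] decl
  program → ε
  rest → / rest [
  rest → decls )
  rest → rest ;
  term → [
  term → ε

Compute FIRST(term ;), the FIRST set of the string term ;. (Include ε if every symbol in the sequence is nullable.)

{ ;, [ }

Add FIRST(term)\{ε} = { [ }; term is nullable, continue.
; is a terminal; add {;} and stop.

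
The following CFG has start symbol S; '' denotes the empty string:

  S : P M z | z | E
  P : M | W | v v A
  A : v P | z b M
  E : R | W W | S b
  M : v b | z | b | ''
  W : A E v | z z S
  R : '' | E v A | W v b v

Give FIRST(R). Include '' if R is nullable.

R : '' contributes ''.
From R : E v A: E nullable, take FIRST(E) ∪ {v} = { b, v, z }.
From R : W v b v: add FIRST(W) = { v, z }.
Union: FIRST(R) = { b, v, z, '' }.

{ b, v, z, '' }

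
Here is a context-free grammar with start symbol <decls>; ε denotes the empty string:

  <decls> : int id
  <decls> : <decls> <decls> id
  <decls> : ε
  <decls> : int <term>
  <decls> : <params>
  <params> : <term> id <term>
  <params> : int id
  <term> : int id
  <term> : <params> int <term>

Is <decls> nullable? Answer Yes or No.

<decls> has an ε-production, so <decls> ⇒ ε.

Yes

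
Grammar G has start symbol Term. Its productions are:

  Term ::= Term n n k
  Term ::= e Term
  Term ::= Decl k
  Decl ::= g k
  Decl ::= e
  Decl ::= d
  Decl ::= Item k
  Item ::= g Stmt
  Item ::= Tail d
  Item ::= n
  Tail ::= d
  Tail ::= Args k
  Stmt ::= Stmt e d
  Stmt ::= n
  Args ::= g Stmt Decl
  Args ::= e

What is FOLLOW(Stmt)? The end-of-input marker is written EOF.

In Item ::= g Stmt: Stmt is at the end, add FOLLOW(Item) = { k }.
In Stmt ::= Stmt e d: add FIRST(e d) = { e }.
In Args ::= g Stmt Decl: add FIRST(Decl) = { d, e, g, n }.
Union: FOLLOW(Stmt) = { d, e, g, k, n }.

{ d, e, g, k, n }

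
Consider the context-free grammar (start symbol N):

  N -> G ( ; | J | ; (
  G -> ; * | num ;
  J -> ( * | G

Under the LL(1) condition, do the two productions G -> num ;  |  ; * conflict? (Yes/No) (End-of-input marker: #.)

No

FIRST(num ;) = { num } and FIRST(; *) = { ; }.
The FIRST sets are disjoint and neither alternative is nullable — no conflict.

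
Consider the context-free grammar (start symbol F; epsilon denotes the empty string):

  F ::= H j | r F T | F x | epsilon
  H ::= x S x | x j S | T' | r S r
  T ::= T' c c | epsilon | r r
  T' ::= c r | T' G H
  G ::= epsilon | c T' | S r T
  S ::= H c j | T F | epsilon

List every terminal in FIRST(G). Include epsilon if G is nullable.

G ::= epsilon contributes epsilon.
G ::= c T' contributes {c}.
From G ::= S r T: S nullable, take FIRST(S) ∪ {r} = { c, r, x }.
Union: FIRST(G) = { c, r, x, epsilon }.

{ c, r, x, epsilon }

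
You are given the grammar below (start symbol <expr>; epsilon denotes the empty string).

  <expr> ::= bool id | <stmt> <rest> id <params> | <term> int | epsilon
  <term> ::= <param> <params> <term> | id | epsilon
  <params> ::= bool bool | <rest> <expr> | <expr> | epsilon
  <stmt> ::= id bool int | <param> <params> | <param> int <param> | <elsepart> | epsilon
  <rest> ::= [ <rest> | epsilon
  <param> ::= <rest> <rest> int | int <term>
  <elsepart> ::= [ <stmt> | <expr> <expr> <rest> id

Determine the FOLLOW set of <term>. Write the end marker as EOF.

In <expr> ::= <term> int: add FIRST(int) = { int }.
In <term> ::= <param> <params> <term>: <term> is at the end, add FOLLOW(<term>) = { [, bool, id, int }.
In <param> ::= int <term>: <term> is at the end, add FOLLOW(<param>) = { [, bool, id, int }.
Union: FOLLOW(<term>) = { [, bool, id, int }.

{ [, bool, id, int }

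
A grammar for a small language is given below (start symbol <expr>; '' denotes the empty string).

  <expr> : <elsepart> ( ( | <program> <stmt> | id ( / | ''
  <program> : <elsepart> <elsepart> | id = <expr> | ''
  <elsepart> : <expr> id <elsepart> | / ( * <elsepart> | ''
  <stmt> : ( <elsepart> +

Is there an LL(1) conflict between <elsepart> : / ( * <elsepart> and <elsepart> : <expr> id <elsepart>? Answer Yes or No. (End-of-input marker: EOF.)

FIRST(/ ( * <elsepart>) = { / } and FIRST(<expr> id <elsepart>) = { (, /, id }.
Both contain /, so the two alternatives are not disjoint — LL(1) conflict.

Yes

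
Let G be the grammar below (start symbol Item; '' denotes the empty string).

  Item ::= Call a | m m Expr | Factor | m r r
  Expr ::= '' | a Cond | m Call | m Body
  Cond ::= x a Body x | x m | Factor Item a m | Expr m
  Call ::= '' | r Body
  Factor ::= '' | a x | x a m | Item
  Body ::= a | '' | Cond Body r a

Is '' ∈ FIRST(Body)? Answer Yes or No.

Yes

Body has an ''-production, so Body ⇒ ''.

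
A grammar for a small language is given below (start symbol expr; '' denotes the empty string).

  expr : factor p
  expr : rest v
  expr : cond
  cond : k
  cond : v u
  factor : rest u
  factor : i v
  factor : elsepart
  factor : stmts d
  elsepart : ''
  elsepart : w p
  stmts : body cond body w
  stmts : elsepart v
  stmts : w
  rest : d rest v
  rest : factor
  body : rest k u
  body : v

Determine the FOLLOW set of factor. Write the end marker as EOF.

In expr : factor p: add FIRST(p) = { p }.
In rest : factor: factor is at the end, add FOLLOW(rest) = { k, u, v }.
Union: FOLLOW(factor) = { k, p, u, v }.

{ k, p, u, v }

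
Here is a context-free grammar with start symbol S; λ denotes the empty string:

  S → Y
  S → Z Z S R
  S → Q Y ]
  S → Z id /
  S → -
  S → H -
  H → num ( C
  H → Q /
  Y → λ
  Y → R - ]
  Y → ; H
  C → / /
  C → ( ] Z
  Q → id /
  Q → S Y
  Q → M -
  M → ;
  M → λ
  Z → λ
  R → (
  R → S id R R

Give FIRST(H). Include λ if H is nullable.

{ (, -, /, ;, ], id, num }

H → num ( C contributes {num}.
From H → Q /: Q nullable, take FIRST(Q) ∪ {/} = { (, -, /, ;, ], id, num }.
Union: FIRST(H) = { (, -, /, ;, ], id, num }.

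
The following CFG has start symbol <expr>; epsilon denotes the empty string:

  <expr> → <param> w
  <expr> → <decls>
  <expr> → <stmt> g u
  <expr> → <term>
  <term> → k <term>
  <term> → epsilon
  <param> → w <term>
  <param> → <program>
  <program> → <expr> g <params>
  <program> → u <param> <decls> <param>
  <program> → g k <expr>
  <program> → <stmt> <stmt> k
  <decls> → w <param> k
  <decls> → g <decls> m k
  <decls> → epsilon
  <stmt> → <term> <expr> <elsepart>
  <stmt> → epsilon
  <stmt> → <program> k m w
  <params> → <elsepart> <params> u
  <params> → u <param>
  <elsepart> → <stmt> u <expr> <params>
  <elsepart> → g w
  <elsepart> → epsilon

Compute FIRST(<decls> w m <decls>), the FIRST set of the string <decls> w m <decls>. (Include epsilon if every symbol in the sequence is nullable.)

{ g, w }

Add FIRST(<decls>)\{epsilon} = { g, w }; <decls> is nullable, continue.
w is a terminal; add {w} and stop.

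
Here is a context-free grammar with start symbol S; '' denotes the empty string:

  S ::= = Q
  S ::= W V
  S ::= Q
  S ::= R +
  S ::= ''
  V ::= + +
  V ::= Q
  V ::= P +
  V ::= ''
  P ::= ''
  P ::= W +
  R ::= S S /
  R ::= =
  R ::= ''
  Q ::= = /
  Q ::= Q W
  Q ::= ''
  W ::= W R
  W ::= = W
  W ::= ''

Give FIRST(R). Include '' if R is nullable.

From R ::= S S /: S, S nullable, take FIRST(S) ∪ FIRST(S) ∪ {/} = { +, /, = }.
R ::= = contributes {=}.
R ::= '' contributes ''.
Union: FIRST(R) = { +, /, =, '' }.

{ +, /, =, '' }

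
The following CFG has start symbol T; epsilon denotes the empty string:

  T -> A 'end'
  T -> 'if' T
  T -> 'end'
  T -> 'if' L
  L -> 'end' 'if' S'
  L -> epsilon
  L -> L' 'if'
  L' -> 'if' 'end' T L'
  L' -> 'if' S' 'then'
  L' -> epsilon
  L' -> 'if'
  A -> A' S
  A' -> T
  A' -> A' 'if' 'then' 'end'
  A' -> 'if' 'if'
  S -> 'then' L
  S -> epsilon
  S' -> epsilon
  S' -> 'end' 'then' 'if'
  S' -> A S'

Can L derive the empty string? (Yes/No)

L has an epsilon-production, so L ⇒ epsilon.

Yes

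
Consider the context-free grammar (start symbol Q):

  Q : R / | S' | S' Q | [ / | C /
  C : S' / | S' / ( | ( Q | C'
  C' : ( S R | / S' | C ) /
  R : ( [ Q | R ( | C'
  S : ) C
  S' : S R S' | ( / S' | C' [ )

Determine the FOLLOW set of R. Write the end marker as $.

In Q : R /: add FIRST(/) = { / }.
In C' : ( S R: R is at the end, add FOLLOW(C') = { (, ), /, [ }.
In R : R (: add FIRST(() = { ( }.
In S' : S R S': add FIRST(S') = { (, ), / }.
Union: FOLLOW(R) = { (, ), /, [ }.

{ (, ), /, [ }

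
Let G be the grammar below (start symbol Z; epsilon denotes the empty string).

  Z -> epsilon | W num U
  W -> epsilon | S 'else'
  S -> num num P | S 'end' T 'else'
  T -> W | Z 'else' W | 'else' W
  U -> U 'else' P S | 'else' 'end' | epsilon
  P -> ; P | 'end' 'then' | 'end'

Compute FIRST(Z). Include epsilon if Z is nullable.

Z -> epsilon contributes epsilon.
From Z -> W num U: W nullable, take FIRST(W) ∪ {num} = { num }.
Union: FIRST(Z) = { num, epsilon }.

{ num, epsilon }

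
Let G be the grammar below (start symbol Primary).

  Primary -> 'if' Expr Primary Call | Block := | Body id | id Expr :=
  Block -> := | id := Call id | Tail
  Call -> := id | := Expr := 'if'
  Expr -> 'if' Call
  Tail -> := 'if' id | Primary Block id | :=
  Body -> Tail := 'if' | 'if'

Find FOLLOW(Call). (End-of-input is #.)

{ #, 'if', :=, id }

In Primary -> 'if' Expr Primary Call: Call is at the end, add FOLLOW(Primary) = { #, 'if', :=, id }.
In Block -> id := Call id: add FIRST(id) = { id }.
In Expr -> 'if' Call: Call is at the end, add FOLLOW(Expr) = { 'if', :=, id }.
Union: FOLLOW(Call) = { #, 'if', :=, id }.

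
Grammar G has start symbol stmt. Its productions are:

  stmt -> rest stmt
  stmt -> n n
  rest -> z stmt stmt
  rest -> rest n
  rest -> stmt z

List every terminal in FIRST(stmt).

{ n, z }

From stmt -> rest stmt: add FIRST(rest) = { n, z }.
stmt -> n n contributes {n}.
Union: FIRST(stmt) = { n, z }.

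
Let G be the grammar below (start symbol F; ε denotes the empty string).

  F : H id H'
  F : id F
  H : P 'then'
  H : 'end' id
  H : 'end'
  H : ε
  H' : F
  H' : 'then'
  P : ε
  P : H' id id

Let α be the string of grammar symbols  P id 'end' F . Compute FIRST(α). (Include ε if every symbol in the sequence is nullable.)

Add FIRST(P)\{ε} = { 'end', 'then', id }; P is nullable, continue.
id is a terminal; add {id} and stop.

{ 'end', 'then', id }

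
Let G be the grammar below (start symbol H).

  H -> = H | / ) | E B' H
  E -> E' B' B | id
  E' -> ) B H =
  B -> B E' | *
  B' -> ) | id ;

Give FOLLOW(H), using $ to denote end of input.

H is the start symbol, so $ ∈ FOLLOW(H).
In H -> = H: H is at the end, add FOLLOW(H) = { $, = }.
In H -> E B' H: H is at the end, add FOLLOW(H) = { $, = }.
In E' -> ) B H =: add FIRST(=) = { = }.
Union: FOLLOW(H) = { $, = }.

{ $, = }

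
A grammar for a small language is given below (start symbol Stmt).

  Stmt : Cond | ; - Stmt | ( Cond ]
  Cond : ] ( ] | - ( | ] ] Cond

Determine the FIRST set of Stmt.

From Stmt : Cond: add FIRST(Cond) = { -, ] }.
Stmt : ; - Stmt contributes {;}.
Stmt : ( Cond ] contributes {(}.
Union: FIRST(Stmt) = { (, -, ;, ] }.

{ (, -, ;, ] }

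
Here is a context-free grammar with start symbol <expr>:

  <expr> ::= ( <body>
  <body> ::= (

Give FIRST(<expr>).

<expr> ::= ( <body> contributes {(}.
Union: FIRST(<expr>) = { ( }.

{ ( }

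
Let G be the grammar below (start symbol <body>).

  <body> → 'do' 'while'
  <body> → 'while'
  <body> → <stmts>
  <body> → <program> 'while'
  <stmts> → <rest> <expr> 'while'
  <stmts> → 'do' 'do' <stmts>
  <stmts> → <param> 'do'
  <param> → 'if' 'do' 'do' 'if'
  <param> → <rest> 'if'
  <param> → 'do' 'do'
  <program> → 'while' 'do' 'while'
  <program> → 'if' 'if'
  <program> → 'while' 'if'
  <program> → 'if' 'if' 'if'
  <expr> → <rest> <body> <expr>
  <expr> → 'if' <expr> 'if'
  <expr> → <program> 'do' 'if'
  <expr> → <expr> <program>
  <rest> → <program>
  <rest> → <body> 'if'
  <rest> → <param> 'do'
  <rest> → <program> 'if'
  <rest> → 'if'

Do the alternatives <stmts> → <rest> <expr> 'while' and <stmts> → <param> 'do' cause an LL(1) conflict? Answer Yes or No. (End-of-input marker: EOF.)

Yes

FIRST(<rest> <expr> 'while') = { 'do', 'if', 'while' } and FIRST(<param> 'do') = { 'do', 'if', 'while' }.
Both contain 'do', so the two alternatives are not disjoint — LL(1) conflict.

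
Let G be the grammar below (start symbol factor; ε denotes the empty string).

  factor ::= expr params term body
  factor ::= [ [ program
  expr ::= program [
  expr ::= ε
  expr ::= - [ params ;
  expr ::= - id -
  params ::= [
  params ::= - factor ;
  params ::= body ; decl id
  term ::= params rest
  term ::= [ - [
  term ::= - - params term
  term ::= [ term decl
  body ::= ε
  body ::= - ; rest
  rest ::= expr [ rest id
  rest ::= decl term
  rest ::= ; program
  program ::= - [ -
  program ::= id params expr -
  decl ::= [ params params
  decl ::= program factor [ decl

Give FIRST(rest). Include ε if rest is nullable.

From rest ::= expr [ rest id: expr nullable, take FIRST(expr) ∪ {[} = { -, [, id }.
From rest ::= decl term: add FIRST(decl) = { -, [, id }.
rest ::= ; program contributes {;}.
Union: FIRST(rest) = { -, ;, [, id }.

{ -, ;, [, id }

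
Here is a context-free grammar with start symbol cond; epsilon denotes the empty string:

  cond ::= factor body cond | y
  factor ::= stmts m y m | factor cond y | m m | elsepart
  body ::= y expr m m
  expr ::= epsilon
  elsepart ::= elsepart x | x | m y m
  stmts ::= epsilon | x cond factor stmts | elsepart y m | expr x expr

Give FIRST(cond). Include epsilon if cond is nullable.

From cond ::= factor body cond: add FIRST(factor) = { m, x }.
cond ::= y contributes {y}.
Union: FIRST(cond) = { m, x, y }.

{ m, x, y }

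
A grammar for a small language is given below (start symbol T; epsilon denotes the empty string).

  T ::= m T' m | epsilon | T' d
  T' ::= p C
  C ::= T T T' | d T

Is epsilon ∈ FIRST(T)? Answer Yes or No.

Yes

T has an epsilon-production, so T ⇒ epsilon.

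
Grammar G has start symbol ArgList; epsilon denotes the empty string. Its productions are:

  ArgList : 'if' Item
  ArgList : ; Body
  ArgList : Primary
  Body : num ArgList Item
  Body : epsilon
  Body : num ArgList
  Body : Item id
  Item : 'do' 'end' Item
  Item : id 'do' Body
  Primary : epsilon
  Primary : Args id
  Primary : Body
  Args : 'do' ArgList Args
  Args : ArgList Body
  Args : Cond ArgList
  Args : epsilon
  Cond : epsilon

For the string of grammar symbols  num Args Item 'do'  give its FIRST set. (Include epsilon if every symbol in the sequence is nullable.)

num is a terminal; add {num} and stop.

{ num }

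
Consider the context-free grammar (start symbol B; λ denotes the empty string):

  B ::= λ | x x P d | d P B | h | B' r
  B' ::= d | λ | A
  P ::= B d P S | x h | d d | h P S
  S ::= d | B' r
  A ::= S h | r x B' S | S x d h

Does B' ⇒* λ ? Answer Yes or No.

Yes

B' has an λ-production, so B' ⇒ λ.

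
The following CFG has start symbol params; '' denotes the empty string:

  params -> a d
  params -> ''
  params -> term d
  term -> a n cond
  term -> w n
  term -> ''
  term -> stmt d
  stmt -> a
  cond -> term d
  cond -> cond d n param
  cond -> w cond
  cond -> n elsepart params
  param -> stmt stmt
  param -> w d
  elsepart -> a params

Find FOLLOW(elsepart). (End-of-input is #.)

{ a, d, w }

In cond -> n elsepart params: add FIRST(params)\{''} = { a, d, w }.
  Since params is nullable, also add FOLLOW(cond) = { d }.
Union: FOLLOW(elsepart) = { a, d, w }.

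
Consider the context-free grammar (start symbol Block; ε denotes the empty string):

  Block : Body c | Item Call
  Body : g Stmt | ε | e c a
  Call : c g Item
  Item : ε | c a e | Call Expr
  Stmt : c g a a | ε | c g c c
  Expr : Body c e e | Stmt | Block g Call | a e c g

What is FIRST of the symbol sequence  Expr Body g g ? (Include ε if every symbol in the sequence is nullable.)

{ a, c, e, g }

Add FIRST(Expr)\{ε} = { a, c, e, g }; Expr is nullable, continue.
Add FIRST(Body)\{ε} = { e, g }; Body is nullable, continue.
g is a terminal; add {g} and stop.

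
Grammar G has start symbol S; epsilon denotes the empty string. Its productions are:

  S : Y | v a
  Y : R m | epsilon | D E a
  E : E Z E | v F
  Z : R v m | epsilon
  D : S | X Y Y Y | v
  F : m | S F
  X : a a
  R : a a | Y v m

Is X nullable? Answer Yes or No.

Nullable nonterminals: D, S, Y, Z.
No production of X has an RHS whose symbols are all nullable, so X is not nullable.

No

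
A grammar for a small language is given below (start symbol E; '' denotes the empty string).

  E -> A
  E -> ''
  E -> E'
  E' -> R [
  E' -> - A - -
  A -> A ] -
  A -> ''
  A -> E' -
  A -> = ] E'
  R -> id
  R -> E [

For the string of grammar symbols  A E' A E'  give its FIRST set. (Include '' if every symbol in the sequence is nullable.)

{ -, =, [, ], id }

Add FIRST(A)\{''} = { -, =, [, ], id }; A is nullable, continue.
Add FIRST(E') = { -, =, [, ], id }; E' is not nullable, stop.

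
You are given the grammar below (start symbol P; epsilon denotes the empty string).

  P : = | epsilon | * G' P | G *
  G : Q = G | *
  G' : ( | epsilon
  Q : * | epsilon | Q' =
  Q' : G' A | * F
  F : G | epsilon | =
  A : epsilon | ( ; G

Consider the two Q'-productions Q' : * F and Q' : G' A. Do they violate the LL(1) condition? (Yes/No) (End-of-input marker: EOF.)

No

FIRST(* F) = { * } and FIRST(G' A) = { (, epsilon }.
The second is nullable but FOLLOW(Q') = { = } is disjoint from FIRST of the first.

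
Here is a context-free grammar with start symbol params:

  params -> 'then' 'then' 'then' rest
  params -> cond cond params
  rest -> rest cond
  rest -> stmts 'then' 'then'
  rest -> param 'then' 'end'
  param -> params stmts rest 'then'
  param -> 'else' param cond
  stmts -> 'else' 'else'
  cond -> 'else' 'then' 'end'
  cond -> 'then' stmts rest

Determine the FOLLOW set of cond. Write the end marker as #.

{ #, 'else', 'then' }

In params -> cond cond params: add FIRST(cond params) = { 'else', 'then' }.
In params -> cond cond params: add FIRST(params) = { 'else', 'then' }.
In rest -> rest cond: cond is at the end, add FOLLOW(rest) = { #, 'else', 'then' }.
In param -> 'else' param cond: cond is at the end, add FOLLOW(param) = { 'else', 'then' }.
Union: FOLLOW(cond) = { #, 'else', 'then' }.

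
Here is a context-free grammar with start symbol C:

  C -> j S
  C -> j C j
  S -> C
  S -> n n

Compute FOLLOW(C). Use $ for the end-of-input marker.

{ $, j }

C is the start symbol, so $ ∈ FOLLOW(C).
In C -> j C j: add FIRST(j) = { j }.
In S -> C: C is at the end, add FOLLOW(S) = { $, j }.
Union: FOLLOW(C) = { $, j }.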